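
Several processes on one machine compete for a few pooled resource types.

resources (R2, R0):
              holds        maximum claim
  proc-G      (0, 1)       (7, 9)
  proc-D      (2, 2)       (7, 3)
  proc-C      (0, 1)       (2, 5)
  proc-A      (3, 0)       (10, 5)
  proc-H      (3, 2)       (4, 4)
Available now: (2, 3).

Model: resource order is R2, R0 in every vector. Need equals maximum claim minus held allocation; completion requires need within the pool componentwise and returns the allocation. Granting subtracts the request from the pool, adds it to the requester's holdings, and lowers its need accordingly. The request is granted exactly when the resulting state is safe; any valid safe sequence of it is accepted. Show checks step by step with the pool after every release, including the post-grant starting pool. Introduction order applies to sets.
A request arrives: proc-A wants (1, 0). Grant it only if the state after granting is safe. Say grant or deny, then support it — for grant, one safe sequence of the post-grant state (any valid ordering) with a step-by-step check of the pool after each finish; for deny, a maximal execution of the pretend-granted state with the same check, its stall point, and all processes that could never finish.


DENY — the pretend-granted state is unsafe.
Key observation: after proc-H, proc-C complete, (4, 6) is the best the pool ever gets, yet each leftover process wants more R2.
Pretend the grant happened; the run proc-H, proc-C goes as far as possible. Step-by-step check:
  pool = (1, 3)
  run proc-H (needs (1, 2), free (1, 3)); after release of (3, 2) the pool is (4, 5)
  run proc-C (needs (2, 4), free (4, 5)); after release of (0, 1) the pool is (4, 6)
  blocked: proc-G wants (7, 8), pool (4, 6) — not enough R2 and R0
  blocked: proc-D wants (5, 1), pool (4, 6) — not enough R2
  blocked: proc-A wants (6, 5), pool (4, 6) — not enough R2
Had the request been granted, proc-G, proc-D and proc-A could never finish.


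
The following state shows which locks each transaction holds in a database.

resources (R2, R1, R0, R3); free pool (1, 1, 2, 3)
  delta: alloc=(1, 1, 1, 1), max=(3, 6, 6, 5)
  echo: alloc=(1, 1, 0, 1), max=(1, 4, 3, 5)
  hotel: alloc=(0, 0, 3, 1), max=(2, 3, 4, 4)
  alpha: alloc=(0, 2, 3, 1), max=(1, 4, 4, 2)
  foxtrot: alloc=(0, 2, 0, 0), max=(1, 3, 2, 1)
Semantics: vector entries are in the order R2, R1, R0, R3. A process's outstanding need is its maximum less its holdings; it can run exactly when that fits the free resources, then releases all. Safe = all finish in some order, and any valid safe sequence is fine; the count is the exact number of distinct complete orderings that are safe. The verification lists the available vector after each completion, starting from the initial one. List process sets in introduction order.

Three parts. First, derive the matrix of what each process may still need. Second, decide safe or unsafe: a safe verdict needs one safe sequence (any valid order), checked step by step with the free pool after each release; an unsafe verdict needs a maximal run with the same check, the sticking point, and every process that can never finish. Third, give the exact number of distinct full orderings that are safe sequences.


(1) Need matrix, components ordered R2, R1, R0, R3:
  delta: (2, 5, 5, 4)
  echo: (0, 3, 3, 4)
  hotel: (2, 3, 1, 3)
  alpha: (1, 2, 1, 1)
  foxtrot: (1, 1, 2, 1)
(2) SAFE — a valid safe sequence is foxtrot, alpha, echo, delta, hotel.
Key observation: the first exact fit in this order is foxtrot — it needs (1, 1, 2, 1) with (1, 1, 2, 3) free, meeting a requested resource to the last unit.
Step-by-step check:
  pool = (1, 1, 2, 3)
  foxtrot: need (1, 1, 2, 1) fits (1, 1, 2, 3); releases (0, 2, 0, 0), pool now (1, 3, 2, 3)
  alpha: need (1, 2, 1, 1) fits (1, 3, 2, 3); releases (0, 2, 3, 1), pool now (1, 5, 5, 4)
  echo: need (0, 3, 3, 4) fits (1, 5, 5, 4); releases (1, 1, 0, 1), pool now (2, 6, 5, 5)
  delta: need (2, 5, 5, 4) fits (2, 6, 5, 5); releases (1, 1, 1, 1), pool now (3, 7, 6, 6)
  hotel: need (2, 3, 1, 3) fits (3, 7, 6, 6); releases (0, 0, 3, 1), pool now (3, 7, 9, 7)
(3) Precisely 2 of the possible complete orderings are safe sequences.


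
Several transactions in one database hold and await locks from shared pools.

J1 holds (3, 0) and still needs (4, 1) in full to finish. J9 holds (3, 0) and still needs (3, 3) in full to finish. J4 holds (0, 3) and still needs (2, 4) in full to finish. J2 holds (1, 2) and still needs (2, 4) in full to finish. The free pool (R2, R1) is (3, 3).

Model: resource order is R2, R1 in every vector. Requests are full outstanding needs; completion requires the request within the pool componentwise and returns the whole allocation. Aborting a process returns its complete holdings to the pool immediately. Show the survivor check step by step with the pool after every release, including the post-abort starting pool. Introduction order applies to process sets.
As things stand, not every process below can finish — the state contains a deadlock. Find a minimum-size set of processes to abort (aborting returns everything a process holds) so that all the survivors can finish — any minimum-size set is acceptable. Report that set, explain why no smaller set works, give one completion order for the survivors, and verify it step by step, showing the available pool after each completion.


Abort J4.
Key observation: J2 could never have finished before the abort; with (0, 3) returned by J4, it fits at step 1.
No smaller set exists: with zero aborts the deadlock remains.
One survivor order: J2, J1, J9. Step-by-step check (post-abort pool first):
  pool = (3, 6)
  run J2 (needs (2, 4), free (3, 6)); after release of (1, 2) the pool is (4, 8)
  run J1 (needs (4, 1), free (4, 8)); after release of (3, 0) the pool is (7, 8)
  run J9 (needs (3, 3), free (7, 8)); after release of (3, 0) the pool is (10, 8)


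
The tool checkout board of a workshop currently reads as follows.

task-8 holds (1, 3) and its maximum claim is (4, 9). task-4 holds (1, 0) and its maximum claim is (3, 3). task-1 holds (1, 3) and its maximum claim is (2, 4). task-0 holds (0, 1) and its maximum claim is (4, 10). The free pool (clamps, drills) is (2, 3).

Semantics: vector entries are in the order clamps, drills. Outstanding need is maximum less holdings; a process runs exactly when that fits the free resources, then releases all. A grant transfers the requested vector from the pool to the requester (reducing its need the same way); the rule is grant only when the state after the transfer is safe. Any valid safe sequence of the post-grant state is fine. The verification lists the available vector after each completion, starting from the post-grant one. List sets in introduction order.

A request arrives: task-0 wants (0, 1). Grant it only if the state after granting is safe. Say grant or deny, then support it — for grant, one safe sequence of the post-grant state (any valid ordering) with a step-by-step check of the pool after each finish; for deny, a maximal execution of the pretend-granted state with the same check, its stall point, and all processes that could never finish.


DENY — the pretend-granted state is unsafe.
Key observation: after task-1, task-4 complete, (4, 5) is the best the pool ever gets, yet each leftover process wants more drills.
On the post-grant state, task-1, task-4 is a maximal run — nothing extends it. Step-by-step check:
  pool = (2, 2)
  task-1 needs (1, 1) <= (2, 2) -> finishes; pool += (1, 3) = (3, 5)
  task-4 needs (2, 3) <= (3, 5) -> finishes; pool += (1, 0) = (4, 5)
  task-8 cannot run: need (3, 6) vs free (4, 5) (insufficient drills)
  task-0 cannot run: need (4, 8) vs free (4, 5) (insufficient drills)
Had the request been granted, task-8 and task-0 could never finish.


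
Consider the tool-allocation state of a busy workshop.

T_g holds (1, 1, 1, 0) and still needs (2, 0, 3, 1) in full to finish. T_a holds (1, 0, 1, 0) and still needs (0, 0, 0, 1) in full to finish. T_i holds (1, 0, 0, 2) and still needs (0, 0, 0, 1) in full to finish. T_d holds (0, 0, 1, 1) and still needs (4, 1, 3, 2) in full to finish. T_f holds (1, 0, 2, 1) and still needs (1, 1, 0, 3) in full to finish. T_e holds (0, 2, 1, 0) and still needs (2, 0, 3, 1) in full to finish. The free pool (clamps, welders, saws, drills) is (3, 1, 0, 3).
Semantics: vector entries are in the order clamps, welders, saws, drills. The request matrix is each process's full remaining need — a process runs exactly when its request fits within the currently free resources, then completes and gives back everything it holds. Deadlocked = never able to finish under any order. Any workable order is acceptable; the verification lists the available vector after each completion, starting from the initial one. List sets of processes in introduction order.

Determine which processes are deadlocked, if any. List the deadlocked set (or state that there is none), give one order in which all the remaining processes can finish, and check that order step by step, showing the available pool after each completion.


Nothing here is deadlocked.
Key observation: no deadlock: T_f fits now, and the freed resources carry the rest through.
A valid finishing order for the others: T_f, T_i, T_a, T_e, T_d, T_g. Verifying each step:
  pool = (3, 1, 0, 3)
  run T_f (needs (1, 1, 0, 3), free (3, 1, 0, 3)); after release of (1, 0, 2, 1) the pool is (4, 1, 2, 4)
  run T_i (needs (0, 0, 0, 1), free (4, 1, 2, 4)); after release of (1, 0, 0, 2) the pool is (5, 1, 2, 6)
  run T_a (needs (0, 0, 0, 1), free (5, 1, 2, 6)); after release of (1, 0, 1, 0) the pool is (6, 1, 3, 6)
  run T_e (needs (2, 0, 3, 1), free (6, 1, 3, 6)); after release of (0, 2, 1, 0) the pool is (6, 3, 4, 6)
  run T_d (needs (4, 1, 3, 2), free (6, 3, 4, 6)); after release of (0, 0, 1, 1) the pool is (6, 3, 5, 7)
  run T_g (needs (2, 0, 3, 1), free (6, 3, 5, 7)); after release of (1, 1, 1, 0) the pool is (7, 4, 6, 7)


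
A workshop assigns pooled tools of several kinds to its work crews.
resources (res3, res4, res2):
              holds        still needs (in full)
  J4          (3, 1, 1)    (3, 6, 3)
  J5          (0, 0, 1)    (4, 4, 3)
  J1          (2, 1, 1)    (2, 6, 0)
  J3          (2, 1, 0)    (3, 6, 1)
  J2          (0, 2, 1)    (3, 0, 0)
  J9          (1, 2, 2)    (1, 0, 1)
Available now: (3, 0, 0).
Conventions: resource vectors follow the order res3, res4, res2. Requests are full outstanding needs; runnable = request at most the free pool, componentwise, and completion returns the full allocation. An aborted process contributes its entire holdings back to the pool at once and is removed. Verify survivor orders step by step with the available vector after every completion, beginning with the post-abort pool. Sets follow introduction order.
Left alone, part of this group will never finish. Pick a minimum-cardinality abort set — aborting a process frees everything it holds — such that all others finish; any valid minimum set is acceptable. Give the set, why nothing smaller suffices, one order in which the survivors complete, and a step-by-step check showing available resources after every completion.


The answer: abort J1 and J3.
Key observation: J4 could never have finished before the abort; with (4, 2, 1) returned by J1 and J3, it fits at step 3.
Minimality, checking each single-abort alternative: J4 alone leaves J1 blocked (short on res4); J5 alone leaves J4 blocked (short on res4); J1 alone leaves J4 blocked (short on res4); J3 alone leaves J4 blocked (short on res4); J2 alone leaves J4 blocked (short on res4); J9 alone leaves J4 blocked (short on res4).
One survivor order: J9, J2, J4, J5. Walking it through (post-abort pool first):
  pool = (7, 2, 1)
  J9 needs (1, 0, 1) <= (7, 2, 1) -> finishes; pool += (1, 2, 2) = (8, 4, 3)
  J2 needs (3, 0, 0) <= (8, 4, 3) -> finishes; pool += (0, 2, 1) = (8, 6, 4)
  J4 needs (3, 6, 3) <= (8, 6, 4) -> finishes; pool += (3, 1, 1) = (11, 7, 5)
  J5 needs (4, 4, 3) <= (11, 7, 5) -> finishes; pool += (0, 0, 1) = (11, 7, 6)


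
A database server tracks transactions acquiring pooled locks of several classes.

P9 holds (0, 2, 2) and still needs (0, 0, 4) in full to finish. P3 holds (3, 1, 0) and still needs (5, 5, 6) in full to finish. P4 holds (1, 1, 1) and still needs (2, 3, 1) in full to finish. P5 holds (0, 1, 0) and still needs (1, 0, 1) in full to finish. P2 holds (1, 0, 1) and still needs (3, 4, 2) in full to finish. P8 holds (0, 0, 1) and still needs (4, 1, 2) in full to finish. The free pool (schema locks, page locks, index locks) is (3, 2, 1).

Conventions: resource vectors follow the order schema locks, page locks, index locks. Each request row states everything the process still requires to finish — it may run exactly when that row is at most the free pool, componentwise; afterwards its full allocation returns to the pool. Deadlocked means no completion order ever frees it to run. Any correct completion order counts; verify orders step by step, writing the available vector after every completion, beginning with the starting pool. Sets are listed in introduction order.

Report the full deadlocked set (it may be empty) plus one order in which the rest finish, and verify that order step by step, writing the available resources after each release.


Nothing here is deadlocked.
Key observation: P5 leads a chain of completions in which each release enables another process.
The rest can finish in the order P5, P4, P8, P2, P9, P3. Check, step by step:
  pool = (3, 2, 1)
  P5: need (1, 0, 1) fits (3, 2, 1); releases (0, 1, 0), pool now (3, 3, 1)
  P4: need (2, 3, 1) fits (3, 3, 1); releases (1, 1, 1), pool now (4, 4, 2)
  P8: need (4, 1, 2) fits (4, 4, 2); releases (0, 0, 1), pool now (4, 4, 3)
  P2: need (3, 4, 2) fits (4, 4, 3); releases (1, 0, 1), pool now (5, 4, 4)
  P9: need (0, 0, 4) fits (5, 4, 4); releases (0, 2, 2), pool now (5, 6, 6)
  P3: need (5, 5, 6) fits (5, 6, 6); releases (3, 1, 0), pool now (8, 7, 6)


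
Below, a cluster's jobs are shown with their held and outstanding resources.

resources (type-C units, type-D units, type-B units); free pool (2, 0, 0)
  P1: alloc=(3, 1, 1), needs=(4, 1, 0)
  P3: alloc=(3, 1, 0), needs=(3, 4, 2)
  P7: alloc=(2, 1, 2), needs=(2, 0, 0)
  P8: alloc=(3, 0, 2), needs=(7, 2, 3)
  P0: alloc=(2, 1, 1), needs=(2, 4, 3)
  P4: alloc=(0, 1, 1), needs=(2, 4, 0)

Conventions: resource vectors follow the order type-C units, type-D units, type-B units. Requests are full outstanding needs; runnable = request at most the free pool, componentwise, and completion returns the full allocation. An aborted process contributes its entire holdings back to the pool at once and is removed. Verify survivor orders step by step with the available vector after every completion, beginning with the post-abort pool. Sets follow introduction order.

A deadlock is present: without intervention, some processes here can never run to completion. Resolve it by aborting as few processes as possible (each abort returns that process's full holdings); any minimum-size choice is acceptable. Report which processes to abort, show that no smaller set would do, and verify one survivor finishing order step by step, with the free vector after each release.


Minimum abort set: P3 and P4.
Key observation: P0 had no path to completion before; after the abort of P3 and P4 ((3, 2, 1) returned), step 4 is where it fits.
No one abort is enough; case by case: P1 alone leaves P3 blocked (short on type-D units); P3 alone leaves P0 blocked (short on type-D units); P7 alone leaves P3 blocked (short on type-D units); P8 alone leaves P3 blocked (short on type-D units); P0 alone leaves P3 blocked (short on type-D units); P4 alone leaves P3 blocked (short on type-D units).
Survivors finish in the order: P1, P7, P8, P0. Walking it through (pool after the aborts first):
  pool = (5, 2, 1)
  run P1 (needs (4, 1, 0), free (5, 2, 1)); after release of (3, 1, 1) the pool is (8, 3, 2)
  run P7 (needs (2, 0, 0), free (8, 3, 2)); after release of (2, 1, 2) the pool is (10, 4, 4)
  run P8 (needs (7, 2, 3), free (10, 4, 4)); after release of (3, 0, 2) the pool is (13, 4, 6)
  run P0 (needs (2, 4, 3), free (13, 4, 6)); after release of (2, 1, 1) the pool is (15, 5, 7)


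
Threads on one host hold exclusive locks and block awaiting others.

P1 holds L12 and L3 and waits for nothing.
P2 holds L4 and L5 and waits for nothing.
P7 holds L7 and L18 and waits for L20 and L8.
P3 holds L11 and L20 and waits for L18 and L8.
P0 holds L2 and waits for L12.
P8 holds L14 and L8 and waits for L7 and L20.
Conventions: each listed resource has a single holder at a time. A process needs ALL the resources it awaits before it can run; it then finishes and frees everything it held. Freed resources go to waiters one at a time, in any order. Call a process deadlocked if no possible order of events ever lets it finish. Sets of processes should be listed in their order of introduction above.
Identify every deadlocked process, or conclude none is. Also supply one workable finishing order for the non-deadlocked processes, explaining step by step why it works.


Deadlocked: P7, P3 and P8.
Key observation: the loop P7 -> P3 -> P7 blocks itself forever; P8 is caught in further circular waits.
The rest can finish in the order P1, P2, P0.
Check, step by step:
  run P1 (it waits on nothing); releases L12 and L3
  run P2 (it waits on nothing); releases L4 and L5
  run P0 (all its waits — L12 — are resolved); releases L2


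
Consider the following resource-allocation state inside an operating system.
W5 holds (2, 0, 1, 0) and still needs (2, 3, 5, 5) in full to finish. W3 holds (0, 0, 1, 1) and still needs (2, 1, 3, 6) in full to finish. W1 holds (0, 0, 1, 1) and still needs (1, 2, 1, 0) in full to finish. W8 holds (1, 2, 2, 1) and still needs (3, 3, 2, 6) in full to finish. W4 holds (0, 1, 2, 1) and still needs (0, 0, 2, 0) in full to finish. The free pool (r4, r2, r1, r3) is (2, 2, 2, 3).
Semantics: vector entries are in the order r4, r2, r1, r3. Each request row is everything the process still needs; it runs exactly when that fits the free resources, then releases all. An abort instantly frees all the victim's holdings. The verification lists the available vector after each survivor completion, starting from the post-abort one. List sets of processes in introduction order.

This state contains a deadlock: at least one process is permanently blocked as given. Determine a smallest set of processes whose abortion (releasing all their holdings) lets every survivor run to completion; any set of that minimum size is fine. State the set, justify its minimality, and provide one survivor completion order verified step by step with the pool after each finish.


Minimum abort set: W3.
Key observation: W8 could never have finished before the abort; with (0, 0, 1, 1) returned by W3, it fits at step 4.
No smaller set exists: with zero aborts the deadlock remains.
Survivors finish in the order: W4, W5, W1, W8. Verifying each step (pool after the aborts first):
  pool = (2, 2, 3, 4)
  run W4 (needs (0, 0, 2, 0), free (2, 2, 3, 4)); after release of (0, 1, 2, 1) the pool is (2, 3, 5, 5)
  run W5 (needs (2, 3, 5, 5), free (2, 3, 5, 5)); after release of (2, 0, 1, 0) the pool is (4, 3, 6, 5)
  run W1 (needs (1, 2, 1, 0), free (4, 3, 6, 5)); after release of (0, 0, 1, 1) the pool is (4, 3, 7, 6)
  run W8 (needs (3, 3, 2, 6), free (4, 3, 7, 6)); after release of (1, 2, 2, 1) the pool is (5, 5, 9, 7)


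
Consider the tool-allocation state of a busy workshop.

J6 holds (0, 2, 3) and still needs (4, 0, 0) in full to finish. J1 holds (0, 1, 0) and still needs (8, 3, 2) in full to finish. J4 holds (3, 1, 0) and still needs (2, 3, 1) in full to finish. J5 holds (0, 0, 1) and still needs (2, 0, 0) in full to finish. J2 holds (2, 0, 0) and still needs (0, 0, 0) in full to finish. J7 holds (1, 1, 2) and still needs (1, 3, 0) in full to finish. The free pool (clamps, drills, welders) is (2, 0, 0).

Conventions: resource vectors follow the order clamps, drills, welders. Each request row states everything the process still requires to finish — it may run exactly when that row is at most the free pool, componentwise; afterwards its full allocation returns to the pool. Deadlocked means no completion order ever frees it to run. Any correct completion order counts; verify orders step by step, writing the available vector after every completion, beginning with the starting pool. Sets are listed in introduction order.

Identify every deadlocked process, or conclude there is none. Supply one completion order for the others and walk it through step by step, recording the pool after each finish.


The deadlocked set is J1, J4 and J7.
Key observation: after J2, J5, J6 complete, (4, 2, 4) is the best the pool ever gets, yet each leftover process wants more drills.
The rest can finish in the order J2, J5, J6. Walking it through:
  pool = (2, 0, 0)
  run J2 (needs (0, 0, 0), free (2, 0, 0)); after release of (2, 0, 0) the pool is (4, 0, 0)
  run J5 (needs (2, 0, 0), free (4, 0, 0)); after release of (0, 0, 1) the pool is (4, 0, 1)
  run J6 (needs (4, 0, 0), free (4, 0, 1)); after release of (0, 2, 3) the pool is (4, 2, 4)
None of the blocked processes ever fits:
  blocked: J1 wants (8, 3, 2), pool (4, 2, 4) — not enough clamps and drills
  blocked: J4 wants (2, 3, 1), pool (4, 2, 4) — not enough drills
  blocked: J7 wants (1, 3, 0), pool (4, 2, 4) — not enough drills


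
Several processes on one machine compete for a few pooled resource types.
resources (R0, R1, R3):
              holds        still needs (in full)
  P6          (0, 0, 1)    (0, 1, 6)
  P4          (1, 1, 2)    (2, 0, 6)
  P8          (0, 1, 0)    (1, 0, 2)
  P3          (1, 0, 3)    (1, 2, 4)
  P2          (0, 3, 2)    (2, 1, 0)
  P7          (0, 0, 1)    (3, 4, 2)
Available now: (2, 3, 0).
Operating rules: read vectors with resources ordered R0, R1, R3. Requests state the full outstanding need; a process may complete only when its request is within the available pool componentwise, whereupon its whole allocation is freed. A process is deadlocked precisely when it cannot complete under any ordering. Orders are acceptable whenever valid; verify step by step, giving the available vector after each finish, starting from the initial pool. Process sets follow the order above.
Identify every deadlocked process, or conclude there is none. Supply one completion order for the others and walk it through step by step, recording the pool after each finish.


Deadlocked: P6, P4, P3 and P7.
Key observation: after P2, P8 the pool peaks at (2, 7, 2), and each blocked process is short somewhere: P6 on R3; P4 on R3; P3 on R3; P7 on R0.
The rest can finish in the order P2, P8. Step-by-step check:
  pool = (2, 3, 0)
  P2: need (2, 1, 0) fits (2, 3, 0); releases (0, 3, 2), pool now (2, 6, 2)
  P8: need (1, 0, 2) fits (2, 6, 2); releases (0, 1, 0), pool now (2, 7, 2)
The stuck group stays short no matter what:
  blocked: P6 wants (0, 1, 6), pool (2, 7, 2) — not enough R3
  blocked: P4 wants (2, 0, 6), pool (2, 7, 2) — not enough R3
  blocked: P3 wants (1, 2, 4), pool (2, 7, 2) — not enough R3
  blocked: P7 wants (3, 4, 2), pool (2, 7, 2) — not enough R0


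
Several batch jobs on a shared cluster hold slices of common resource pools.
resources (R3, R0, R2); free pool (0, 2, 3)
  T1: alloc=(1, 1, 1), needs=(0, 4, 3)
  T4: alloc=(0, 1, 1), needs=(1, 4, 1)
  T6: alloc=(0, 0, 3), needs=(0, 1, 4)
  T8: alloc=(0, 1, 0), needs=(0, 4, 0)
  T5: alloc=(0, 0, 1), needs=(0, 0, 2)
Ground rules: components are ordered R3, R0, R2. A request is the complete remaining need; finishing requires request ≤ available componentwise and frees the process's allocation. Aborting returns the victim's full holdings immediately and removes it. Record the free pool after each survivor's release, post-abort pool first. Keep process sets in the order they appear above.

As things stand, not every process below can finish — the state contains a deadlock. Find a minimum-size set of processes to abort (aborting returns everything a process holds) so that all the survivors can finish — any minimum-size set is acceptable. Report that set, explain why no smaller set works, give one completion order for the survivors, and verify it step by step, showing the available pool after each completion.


The answer: abort T1 and T8.
Key observation: the deadlocked T4 becomes finishable only because T1 and T8 released (1, 2, 1); it completes at step 3 below.
No one abort is enough; case by case: T1 alone leaves T4 blocked (short on R0); T4 alone leaves T1 blocked (short on R0); T6 alone leaves T1 blocked (short on R0); T8 alone leaves T1 blocked (short on R0); T5 alone leaves T1 blocked (short on R0).
The survivors complete as T6, T5, T4. Check, step by step (starting from the post-abort pool):
  pool = (1, 4, 4)
  T6: need (0, 1, 4) fits (1, 4, 4); releases (0, 0, 3), pool now (1, 4, 7)
  T5: need (0, 0, 2) fits (1, 4, 7); releases (0, 0, 1), pool now (1, 4, 8)
  T4: need (1, 4, 1) fits (1, 4, 8); releases (0, 1, 1), pool now (1, 5, 9)


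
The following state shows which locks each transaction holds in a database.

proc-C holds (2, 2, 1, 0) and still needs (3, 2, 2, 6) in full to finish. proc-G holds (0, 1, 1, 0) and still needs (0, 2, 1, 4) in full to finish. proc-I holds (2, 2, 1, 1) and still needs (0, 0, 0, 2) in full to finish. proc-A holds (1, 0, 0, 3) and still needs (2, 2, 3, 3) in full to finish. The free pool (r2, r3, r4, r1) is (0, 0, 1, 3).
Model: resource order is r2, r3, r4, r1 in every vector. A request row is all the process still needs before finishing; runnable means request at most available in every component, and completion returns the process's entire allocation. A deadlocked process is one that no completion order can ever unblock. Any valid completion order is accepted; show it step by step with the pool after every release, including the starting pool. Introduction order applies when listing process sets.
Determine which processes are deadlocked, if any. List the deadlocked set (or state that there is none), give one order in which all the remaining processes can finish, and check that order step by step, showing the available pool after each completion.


No process is deadlocked.
Key observation: beginning at proc-I, releases accumulate fast enough that every process eventually fits.
One completion order for the rest: proc-I, proc-G, proc-A, proc-C. Check, step by step:
  pool = (0, 0, 1, 3)
  run proc-I (needs (0, 0, 0, 2), free (0, 0, 1, 3)); after release of (2, 2, 1, 1) the pool is (2, 2, 2, 4)
  run proc-G (needs (0, 2, 1, 4), free (2, 2, 2, 4)); after release of (0, 1, 1, 0) the pool is (2, 3, 3, 4)
  run proc-A (needs (2, 2, 3, 3), free (2, 3, 3, 4)); after release of (1, 0, 0, 3) the pool is (3, 3, 3, 7)
  run proc-C (needs (3, 2, 2, 6), free (3, 3, 3, 7)); after release of (2, 2, 1, 0) the pool is (5, 5, 4, 7)


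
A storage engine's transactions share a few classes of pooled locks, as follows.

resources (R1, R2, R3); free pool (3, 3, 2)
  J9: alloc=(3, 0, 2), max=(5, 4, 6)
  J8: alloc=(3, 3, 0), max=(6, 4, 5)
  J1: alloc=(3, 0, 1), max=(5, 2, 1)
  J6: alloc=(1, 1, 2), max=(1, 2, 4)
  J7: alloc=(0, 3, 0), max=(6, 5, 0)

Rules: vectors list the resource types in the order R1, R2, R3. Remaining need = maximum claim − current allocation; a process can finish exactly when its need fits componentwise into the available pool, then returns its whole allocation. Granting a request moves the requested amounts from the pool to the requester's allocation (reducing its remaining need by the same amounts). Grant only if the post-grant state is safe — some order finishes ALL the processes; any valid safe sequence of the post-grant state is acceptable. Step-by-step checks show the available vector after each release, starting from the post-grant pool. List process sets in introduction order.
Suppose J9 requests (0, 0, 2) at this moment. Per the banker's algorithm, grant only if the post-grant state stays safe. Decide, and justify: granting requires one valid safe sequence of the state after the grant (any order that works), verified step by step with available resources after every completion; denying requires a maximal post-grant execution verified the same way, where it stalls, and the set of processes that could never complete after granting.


DENY. Granting would leave the state unsafe.
Key observation: J1, J7 can finish, but then (6, 6, 1) is all there is, and the blocked group's R3 demands exceed it.
After a pretend grant, a maximal execution: J1, J7 — then nothing else fits. Step-by-step check:
  pool = (3, 3, 0)
  J1 needs (2, 2, 0) <= (3, 3, 0) -> finishes; pool += (3, 0, 1) = (6, 3, 1)
  J7 needs (6, 2, 0) <= (6, 3, 1) -> finishes; pool += (0, 3, 0) = (6, 6, 1)
  blocked: J9 wants (2, 4, 2), pool (6, 6, 1) — not enough R3
  blocked: J8 wants (3, 1, 5), pool (6, 6, 1) — not enough R3
  blocked: J6 wants (0, 1, 2), pool (6, 6, 1) — not enough R3
Post-grant, the permanently blocked set is J9, J8 and J6.


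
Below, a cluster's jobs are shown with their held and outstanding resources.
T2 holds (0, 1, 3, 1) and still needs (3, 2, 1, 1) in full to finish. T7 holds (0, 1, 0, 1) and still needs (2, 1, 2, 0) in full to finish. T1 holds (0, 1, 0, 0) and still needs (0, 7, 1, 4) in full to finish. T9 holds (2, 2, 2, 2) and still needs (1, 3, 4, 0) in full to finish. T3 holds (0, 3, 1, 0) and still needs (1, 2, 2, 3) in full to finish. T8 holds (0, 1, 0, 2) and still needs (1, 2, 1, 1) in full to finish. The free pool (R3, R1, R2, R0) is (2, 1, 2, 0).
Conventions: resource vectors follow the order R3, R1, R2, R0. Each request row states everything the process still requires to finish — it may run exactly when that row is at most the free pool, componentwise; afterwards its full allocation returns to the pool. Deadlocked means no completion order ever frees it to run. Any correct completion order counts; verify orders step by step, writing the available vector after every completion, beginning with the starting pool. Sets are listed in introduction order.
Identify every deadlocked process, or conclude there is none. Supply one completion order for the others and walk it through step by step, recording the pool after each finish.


Deadlocked: T2, T1 and T9.
Key observation: after T7, T8, T3 the pool peaks at (2, 6, 3, 3), and each blocked process is short somewhere: T2 on R3; T1 on R1, R0; T9 on R2.
A valid finishing order for the others: T7, T8, T3. Step-by-step check:
  pool = (2, 1, 2, 0)
  run T7 (needs (2, 1, 2, 0), free (2, 1, 2, 0)); after release of (0, 1, 0, 1) the pool is (2, 2, 2, 1)
  run T8 (needs (1, 2, 1, 1), free (2, 2, 2, 1)); after release of (0, 1, 0, 2) the pool is (2, 3, 2, 3)
  run T3 (needs (1, 2, 2, 3), free (2, 3, 2, 3)); after release of (0, 3, 1, 0) the pool is (2, 6, 3, 3)
The blocked processes can never fit:
  blocked: T2 wants (3, 2, 1, 1), pool (2, 6, 3, 3) — not enough R3
  blocked: T1 wants (0, 7, 1, 4), pool (2, 6, 3, 3) — not enough R1 and R0
  blocked: T9 wants (1, 3, 4, 0), pool (2, 6, 3, 3) — not enough R2


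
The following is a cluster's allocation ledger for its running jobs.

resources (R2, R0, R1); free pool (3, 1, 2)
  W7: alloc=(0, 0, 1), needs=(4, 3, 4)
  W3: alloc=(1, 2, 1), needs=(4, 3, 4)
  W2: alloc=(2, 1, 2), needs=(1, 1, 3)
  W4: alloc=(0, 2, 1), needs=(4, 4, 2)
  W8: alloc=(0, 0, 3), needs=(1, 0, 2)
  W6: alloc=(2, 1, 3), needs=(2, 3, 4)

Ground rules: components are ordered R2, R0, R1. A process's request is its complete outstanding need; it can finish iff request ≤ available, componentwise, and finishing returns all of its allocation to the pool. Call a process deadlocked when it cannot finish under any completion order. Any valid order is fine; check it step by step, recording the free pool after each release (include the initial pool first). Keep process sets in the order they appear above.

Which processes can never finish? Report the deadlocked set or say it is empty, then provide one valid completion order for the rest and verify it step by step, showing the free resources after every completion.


Deadlocked: W7, W3, W4 and W6.
Key observation: the pool after W8, W2 is (5, 2, 7); every surviving request exceeds it in R0, so progress ends there.
A valid finishing order for the others: W8, W2. Check, step by step:
  pool = (3, 1, 2)
  run W8 (needs (1, 0, 2), free (3, 1, 2)); after release of (0, 0, 3) the pool is (3, 1, 5)
  run W2 (needs (1, 1, 3), free (3, 1, 5)); after release of (2, 1, 2) the pool is (5, 2, 7)
None of the blocked processes ever fits:
  W7 still needs (4, 3, 4) but only (5, 2, 7) is free — short on R0
  W3 still needs (4, 3, 4) but only (5, 2, 7) is free — short on R0
  W4 still needs (4, 4, 2) but only (5, 2, 7) is free — short on R0
  W6 still needs (2, 3, 4) but only (5, 2, 7) is free — short on R0


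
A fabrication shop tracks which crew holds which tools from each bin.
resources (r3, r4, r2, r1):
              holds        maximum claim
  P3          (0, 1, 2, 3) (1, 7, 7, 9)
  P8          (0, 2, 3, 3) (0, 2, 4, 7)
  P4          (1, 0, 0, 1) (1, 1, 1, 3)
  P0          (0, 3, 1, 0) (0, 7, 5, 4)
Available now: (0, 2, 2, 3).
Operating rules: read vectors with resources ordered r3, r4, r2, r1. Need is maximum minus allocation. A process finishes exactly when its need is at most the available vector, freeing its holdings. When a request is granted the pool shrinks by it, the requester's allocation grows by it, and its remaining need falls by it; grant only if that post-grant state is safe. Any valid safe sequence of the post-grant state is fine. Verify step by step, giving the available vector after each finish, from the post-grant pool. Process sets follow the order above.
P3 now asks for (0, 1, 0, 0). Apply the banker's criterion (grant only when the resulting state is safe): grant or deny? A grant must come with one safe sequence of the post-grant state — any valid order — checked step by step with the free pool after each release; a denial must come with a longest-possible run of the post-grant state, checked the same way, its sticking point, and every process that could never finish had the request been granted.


DENY. Granting would leave the state unsafe.
Key observation: even finishing P4, P8 leaves just (1, 3, 5, 7) free — too little r4 for any of the remaining processes.
Pretend the grant happened; the run P4, P8 goes as far as possible. Walking it through:
  pool = (0, 1, 2, 3)
  run P4 (needs (0, 1, 1, 2), free (0, 1, 2, 3)); after release of (1, 0, 0, 1) the pool is (1, 1, 2, 4)
  run P8 (needs (0, 0, 1, 4), free (1, 1, 2, 4)); after release of (0, 2, 3, 3) the pool is (1, 3, 5, 7)
  P3 cannot run: need (1, 5, 5, 6) vs free (1, 3, 5, 7) (insufficient r4)
  P0 cannot run: need (0, 4, 4, 4) vs free (1, 3, 5, 7) (insufficient r4)
Post-grant, the permanently blocked set is P3 and P0.


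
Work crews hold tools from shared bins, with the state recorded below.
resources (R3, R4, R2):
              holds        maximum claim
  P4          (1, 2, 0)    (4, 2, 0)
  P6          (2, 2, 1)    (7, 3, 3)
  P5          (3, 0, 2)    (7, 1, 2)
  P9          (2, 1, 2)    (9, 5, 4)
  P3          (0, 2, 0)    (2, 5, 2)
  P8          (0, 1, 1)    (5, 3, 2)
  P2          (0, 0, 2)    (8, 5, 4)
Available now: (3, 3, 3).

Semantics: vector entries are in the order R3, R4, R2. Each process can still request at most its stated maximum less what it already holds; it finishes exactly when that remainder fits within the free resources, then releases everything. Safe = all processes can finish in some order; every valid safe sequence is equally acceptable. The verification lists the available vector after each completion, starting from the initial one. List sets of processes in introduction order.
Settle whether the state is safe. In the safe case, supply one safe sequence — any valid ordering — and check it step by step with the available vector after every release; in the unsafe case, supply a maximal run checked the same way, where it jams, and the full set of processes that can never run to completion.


The state is SAFE; one workable sequence: P4, P5, P8, P6, P3, P9, P2.
Key observation: at P4 the run first touches a limit — (3, 0, 0) against (3, 3, 3), exact on a resource it actually requests.
Check, step by step:
  pool = (3, 3, 3)
  P4 needs (3, 0, 0) <= (3, 3, 3) -> finishes; pool += (1, 2, 0) = (4, 5, 3)
  P5 needs (4, 1, 0) <= (4, 5, 3) -> finishes; pool += (3, 0, 2) = (7, 5, 5)
  P8 needs (5, 2, 1) <= (7, 5, 5) -> finishes; pool += (0, 1, 1) = (7, 6, 6)
  P6 needs (5, 1, 2) <= (7, 6, 6) -> finishes; pool += (2, 2, 1) = (9, 8, 7)
  P3 needs (2, 3, 2) <= (9, 8, 7) -> finishes; pool += (0, 2, 0) = (9, 10, 7)
  P9 needs (7, 4, 2) <= (9, 10, 7) -> finishes; pool += (2, 1, 2) = (11, 11, 9)
  P2 needs (8, 5, 2) <= (11, 11, 9) -> finishes; pool += (0, 0, 2) = (11, 11, 11)


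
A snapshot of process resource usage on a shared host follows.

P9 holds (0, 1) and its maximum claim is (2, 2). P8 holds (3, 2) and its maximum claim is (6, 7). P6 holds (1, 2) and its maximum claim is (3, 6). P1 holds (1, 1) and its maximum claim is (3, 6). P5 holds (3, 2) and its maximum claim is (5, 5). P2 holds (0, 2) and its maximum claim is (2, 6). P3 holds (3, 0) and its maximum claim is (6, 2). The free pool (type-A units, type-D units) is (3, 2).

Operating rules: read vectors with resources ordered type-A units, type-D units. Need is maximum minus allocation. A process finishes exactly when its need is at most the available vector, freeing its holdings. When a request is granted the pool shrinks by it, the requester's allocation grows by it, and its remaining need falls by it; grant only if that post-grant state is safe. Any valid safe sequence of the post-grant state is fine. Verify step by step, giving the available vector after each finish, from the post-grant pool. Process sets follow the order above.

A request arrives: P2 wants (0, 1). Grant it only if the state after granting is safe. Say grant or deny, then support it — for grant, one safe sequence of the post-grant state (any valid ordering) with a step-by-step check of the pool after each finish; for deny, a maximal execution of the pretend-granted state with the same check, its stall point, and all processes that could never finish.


DENY — the pretend-granted state is unsafe.
Key observation: after P9, P3 complete, (6, 2) is the best the pool ever gets, yet each leftover process wants more type-D units.
After a pretend grant, a maximal execution: P9, P3 — then nothing else fits. Verifying each step:
  pool = (3, 1)
  P9 needs (2, 1) <= (3, 1) -> finishes; pool += (0, 1) = (3, 2)
  P3 needs (3, 2) <= (3, 2) -> finishes; pool += (3, 0) = (6, 2)
  P8 still needs (3, 5) but only (6, 2) is free — short on type-D units
  P6 still needs (2, 4) but only (6, 2) is free — short on type-D units
  P1 still needs (2, 5) but only (6, 2) is free — short on type-D units
  P5 still needs (2, 3) but only (6, 2) is free — short on type-D units
  P2 still needs (2, 3) but only (6, 2) is free — short on type-D units
Had the request been granted, P8, P6, P1, P5 and P2 could never finish.


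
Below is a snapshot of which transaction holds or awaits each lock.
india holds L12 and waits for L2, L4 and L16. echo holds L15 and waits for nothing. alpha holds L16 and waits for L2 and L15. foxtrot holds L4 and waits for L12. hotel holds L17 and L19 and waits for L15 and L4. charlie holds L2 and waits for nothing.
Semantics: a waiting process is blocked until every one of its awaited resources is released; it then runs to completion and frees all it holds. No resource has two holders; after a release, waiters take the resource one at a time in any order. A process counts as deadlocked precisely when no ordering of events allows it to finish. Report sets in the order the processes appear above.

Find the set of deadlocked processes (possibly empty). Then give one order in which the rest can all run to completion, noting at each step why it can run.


The deadlocked set is india, foxtrot and hotel.
Key observation: the loop india -> foxtrot -> india blocks itself forever; hotel waits into the deadlock from upstream.
A valid finishing order for the others: echo, charlie, alpha.
Step-by-step check:
  echo: no waits; runs immediately, freeing L15
  charlie: no waits; runs immediately, freeing L2
  alpha: everything it awaited (L2 and L15) is free; runs, freeing L16
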